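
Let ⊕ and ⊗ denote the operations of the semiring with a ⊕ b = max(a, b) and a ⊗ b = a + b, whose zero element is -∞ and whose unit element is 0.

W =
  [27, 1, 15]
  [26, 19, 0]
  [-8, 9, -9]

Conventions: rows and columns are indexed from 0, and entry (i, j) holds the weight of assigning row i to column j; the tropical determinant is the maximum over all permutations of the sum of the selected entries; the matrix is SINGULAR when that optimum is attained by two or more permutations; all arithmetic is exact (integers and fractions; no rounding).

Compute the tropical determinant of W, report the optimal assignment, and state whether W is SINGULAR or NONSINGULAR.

σ = (0, 1, 2): 27 + 19 + (-9) = 37
σ = (0, 2, 1): 27 + 0 + 9 = 36
σ = (1, 0, 2): 1 + 26 + (-9) = 18
σ = (1, 2, 0): 1 + 0 + (-8) = -7
σ = (2, 0, 1): 15 + 26 + 9 = 50
σ = (2, 1, 0): 15 + 19 + (-8) = 26
Optimal value attained by: σ = (2, 0, 1).
Answer: det⊕(W) = 50; verdict: NONSINGULAR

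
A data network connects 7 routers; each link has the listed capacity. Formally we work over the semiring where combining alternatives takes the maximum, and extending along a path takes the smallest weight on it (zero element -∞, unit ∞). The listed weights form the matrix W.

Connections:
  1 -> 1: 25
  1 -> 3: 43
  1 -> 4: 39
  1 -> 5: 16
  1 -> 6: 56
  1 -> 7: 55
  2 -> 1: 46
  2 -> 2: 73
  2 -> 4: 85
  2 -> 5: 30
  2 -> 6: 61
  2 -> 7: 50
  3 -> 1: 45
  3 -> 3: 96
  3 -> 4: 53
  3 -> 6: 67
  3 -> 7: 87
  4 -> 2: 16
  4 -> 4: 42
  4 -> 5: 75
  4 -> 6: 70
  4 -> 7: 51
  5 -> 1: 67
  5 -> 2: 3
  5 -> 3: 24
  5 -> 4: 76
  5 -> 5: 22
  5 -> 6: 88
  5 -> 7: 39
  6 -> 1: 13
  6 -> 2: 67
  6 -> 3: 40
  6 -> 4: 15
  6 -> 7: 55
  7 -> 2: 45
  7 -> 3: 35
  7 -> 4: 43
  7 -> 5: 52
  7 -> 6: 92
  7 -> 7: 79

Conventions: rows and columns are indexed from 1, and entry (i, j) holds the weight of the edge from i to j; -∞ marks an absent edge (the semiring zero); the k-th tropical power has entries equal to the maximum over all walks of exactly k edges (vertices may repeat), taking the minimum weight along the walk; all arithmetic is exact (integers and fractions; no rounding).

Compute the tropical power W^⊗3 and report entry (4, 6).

W^⊗2:
  [43, 56, 43, 43, 52, 55, 55]
  [46, 73, 43, 73, 75, 70, 55]
  [45, 67, 96, 53, 53, 87, 87]
  [67, 67, 40, 75, 51, 75, 55]
  [25, 67, 43, 42, 75, 70, 55]
  [46, 67, 40, 67, 52, 61, 55]
  [52, 67, 40, 52, 52, 79, 79]
W^⊗3:
  [52, 56, 43, 56, 52, 56, 55]
  [67, 73, 43, 75, 73, 75, 55]
  [53, 67, 96, 67, 53, 87, 87]
  [51, 67, 43, 67, 75, 70, 55]
  [67, 67, 43, 75, 52, 75, 55]
  [52, 67, 43, 67, 67, 67, 55]
  [52, 67, 43, 67, 52, 79, 79]
Key observation: the optimum is the walk 4->5->4->6, with weight 75 min 76 min 70 = 70.
Optimal value attained by: walk 4->5->4->6.
Answer: (W^⊗3)[4][6] = 70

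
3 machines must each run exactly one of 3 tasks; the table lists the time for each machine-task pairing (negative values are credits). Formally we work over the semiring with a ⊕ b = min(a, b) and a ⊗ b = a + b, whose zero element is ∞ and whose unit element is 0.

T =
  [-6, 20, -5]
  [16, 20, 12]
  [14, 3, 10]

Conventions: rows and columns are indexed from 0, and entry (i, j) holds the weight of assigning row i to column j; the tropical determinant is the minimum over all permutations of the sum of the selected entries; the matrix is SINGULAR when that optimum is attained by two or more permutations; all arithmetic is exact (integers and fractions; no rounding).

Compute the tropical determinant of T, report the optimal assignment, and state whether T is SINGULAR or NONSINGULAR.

σ = (0, 1, 2): (-6) + 20 + 10 = 24
σ = (0, 2, 1): (-6) + 12 + 3 = 9
σ = (1, 0, 2): 20 + 16 + 10 = 46
σ = (1, 2, 0): 20 + 12 + 14 = 46
σ = (2, 0, 1): (-5) + 16 + 3 = 14
σ = (2, 1, 0): (-5) + 20 + 14 = 29
Optimal value attained by: σ = (0, 2, 1).
Answer: det⊕(T) = 9; verdict: NONSINGULAR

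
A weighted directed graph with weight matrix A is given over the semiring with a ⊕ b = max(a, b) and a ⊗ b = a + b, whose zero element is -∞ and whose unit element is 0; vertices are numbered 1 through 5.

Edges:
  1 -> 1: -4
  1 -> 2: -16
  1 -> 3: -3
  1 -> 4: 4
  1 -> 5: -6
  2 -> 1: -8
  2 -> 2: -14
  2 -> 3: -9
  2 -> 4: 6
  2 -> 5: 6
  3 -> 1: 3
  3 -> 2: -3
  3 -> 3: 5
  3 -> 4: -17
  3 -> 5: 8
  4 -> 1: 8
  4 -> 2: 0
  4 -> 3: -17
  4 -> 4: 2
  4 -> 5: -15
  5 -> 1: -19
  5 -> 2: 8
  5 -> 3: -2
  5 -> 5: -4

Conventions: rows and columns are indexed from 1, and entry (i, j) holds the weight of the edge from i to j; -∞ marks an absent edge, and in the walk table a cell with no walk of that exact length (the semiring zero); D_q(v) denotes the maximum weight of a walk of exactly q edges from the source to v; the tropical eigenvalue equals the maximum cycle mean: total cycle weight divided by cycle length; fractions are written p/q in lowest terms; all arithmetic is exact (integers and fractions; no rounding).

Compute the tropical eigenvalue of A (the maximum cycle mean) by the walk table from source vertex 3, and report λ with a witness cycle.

q=0: [-∞, -∞, 0, -∞, -∞]
q=1: [3, -3, 5, -17, 8]
q=2: [8, 16, 10, 7, 13]
q=3: [15, 21, 15, 22, 22]
q=4: [30, 30, 20, 27, 27]
q=5: [35, 35, 27, 36, 36]
Optimal cycle mean attained by: cycle 2->5->2, total 6 + 8, length 2.
Answer: λ = 7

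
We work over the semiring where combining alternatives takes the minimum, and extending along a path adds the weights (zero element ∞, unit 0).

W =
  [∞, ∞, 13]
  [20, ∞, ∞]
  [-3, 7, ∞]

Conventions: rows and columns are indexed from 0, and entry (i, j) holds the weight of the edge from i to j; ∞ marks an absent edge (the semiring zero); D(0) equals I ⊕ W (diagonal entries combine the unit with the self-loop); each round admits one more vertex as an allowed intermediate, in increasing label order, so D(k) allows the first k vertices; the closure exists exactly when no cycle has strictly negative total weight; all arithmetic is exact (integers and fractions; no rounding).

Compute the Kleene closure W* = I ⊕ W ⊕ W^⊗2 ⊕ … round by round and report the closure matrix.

D(0):
  [0, ∞, 13]
  [20, 0, ∞]
  [-3, 7, 0]
D(1):
  [0, ∞, 13]
  [20, 0, 33]
  [-3, 7, 0]
D(2):
  [0, ∞, 13]
  [20, 0, 33]
  [-3, 7, 0]
D(3):
  [0, 20, 13]
  [20, 0, 33]
  [-3, 7, 0]
Answer: W* = [[0, 20, 13], [20, 0, 33], [-3, 7, 0]]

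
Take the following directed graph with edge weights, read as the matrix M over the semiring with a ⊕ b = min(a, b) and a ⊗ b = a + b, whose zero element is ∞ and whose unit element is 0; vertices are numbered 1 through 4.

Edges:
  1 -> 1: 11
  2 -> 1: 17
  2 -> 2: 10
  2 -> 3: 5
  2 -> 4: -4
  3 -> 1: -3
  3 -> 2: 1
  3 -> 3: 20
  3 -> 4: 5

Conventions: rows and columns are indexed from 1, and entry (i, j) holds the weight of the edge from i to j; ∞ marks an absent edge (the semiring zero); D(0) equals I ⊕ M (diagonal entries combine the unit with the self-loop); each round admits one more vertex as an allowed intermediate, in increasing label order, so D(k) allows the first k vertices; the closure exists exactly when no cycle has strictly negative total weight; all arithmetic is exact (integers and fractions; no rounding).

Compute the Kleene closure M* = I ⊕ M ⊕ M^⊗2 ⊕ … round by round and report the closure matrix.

D(0):
  [0, ∞, ∞, ∞]
  [17, 0, 5, -4]
  [-3, 1, 0, 5]
  [∞, ∞, ∞, 0]
D(1):
  [0, ∞, ∞, ∞]
  [17, 0, 5, -4]
  [-3, 1, 0, 5]
  [∞, ∞, ∞, 0]
D(2):
  [0, ∞, ∞, ∞]
  [17, 0, 5, -4]
  [-3, 1, 0, -3]
  [∞, ∞, ∞, 0]
D(3):
  [0, ∞, ∞, ∞]
  [2, 0, 5, -4]
  [-3, 1, 0, -3]
  [∞, ∞, ∞, 0]
D(4):
  [0, ∞, ∞, ∞]
  [2, 0, 5, -4]
  [-3, 1, 0, -3]
  [∞, ∞, ∞, 0]
Answer: M* = [[0, ∞, ∞, ∞], [2, 0, 5, -4], [-3, 1, 0, -3], [∞, ∞, ∞, 0]]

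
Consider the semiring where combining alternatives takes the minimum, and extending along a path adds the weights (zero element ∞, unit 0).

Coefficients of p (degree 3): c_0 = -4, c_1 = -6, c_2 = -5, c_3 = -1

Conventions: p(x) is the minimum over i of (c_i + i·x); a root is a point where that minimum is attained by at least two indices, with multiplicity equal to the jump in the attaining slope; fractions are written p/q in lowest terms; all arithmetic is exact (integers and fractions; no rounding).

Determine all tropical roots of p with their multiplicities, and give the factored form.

hull edge (i=0, c=-4) to (i=1, c=-6): slope -2, span 1
hull edge (i=1, c=-6) to (i=2, c=-5): slope 1, span 1
hull edge (i=2, c=-5) to (i=3, c=-1): slope 4, span 1
Factored form: p(x) = -1 ⊗ (x ⊕ (-4)) ⊗ (x ⊕ (-1)) ⊗ (x ⊕ 2)
Answer: roots = -4 (mult 1), -1 (mult 1), 2 (mult 1)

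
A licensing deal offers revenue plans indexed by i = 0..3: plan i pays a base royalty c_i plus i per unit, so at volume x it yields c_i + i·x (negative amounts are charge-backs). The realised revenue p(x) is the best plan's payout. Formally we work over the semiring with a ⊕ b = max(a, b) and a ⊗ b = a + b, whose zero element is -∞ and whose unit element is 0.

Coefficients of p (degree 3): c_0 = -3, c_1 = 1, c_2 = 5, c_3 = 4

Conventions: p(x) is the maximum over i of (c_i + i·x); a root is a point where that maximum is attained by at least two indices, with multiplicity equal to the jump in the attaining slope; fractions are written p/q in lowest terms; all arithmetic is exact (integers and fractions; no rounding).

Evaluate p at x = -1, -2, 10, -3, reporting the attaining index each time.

p(-1) = max(-3+0·(-1)=-3, 1+1·(-1)=0, 5+2·(-1)=3, 4+3·(-1)=1) = 3 (attained by i=2)
p(-2) = max(-3+0·(-2)=-3, 1+1·(-2)=-1, 5+2·(-2)=1, 4+3·(-2)=-2) = 1 (attained by i=2)
p(10) = max(-3+0·10=-3, 1+1·10=11, 5+2·10=25, 4+3·10=34) = 34 (attained by i=3)
p(-3) = max(-3+0·(-3)=-3, 1+1·(-3)=-2, 5+2·(-3)=-1, 4+3·(-3)=-5) = -1 (attained by i=2)
Answer: p(-1) = 3; p(-2) = 1; p(10) = 34; p(-3) = -1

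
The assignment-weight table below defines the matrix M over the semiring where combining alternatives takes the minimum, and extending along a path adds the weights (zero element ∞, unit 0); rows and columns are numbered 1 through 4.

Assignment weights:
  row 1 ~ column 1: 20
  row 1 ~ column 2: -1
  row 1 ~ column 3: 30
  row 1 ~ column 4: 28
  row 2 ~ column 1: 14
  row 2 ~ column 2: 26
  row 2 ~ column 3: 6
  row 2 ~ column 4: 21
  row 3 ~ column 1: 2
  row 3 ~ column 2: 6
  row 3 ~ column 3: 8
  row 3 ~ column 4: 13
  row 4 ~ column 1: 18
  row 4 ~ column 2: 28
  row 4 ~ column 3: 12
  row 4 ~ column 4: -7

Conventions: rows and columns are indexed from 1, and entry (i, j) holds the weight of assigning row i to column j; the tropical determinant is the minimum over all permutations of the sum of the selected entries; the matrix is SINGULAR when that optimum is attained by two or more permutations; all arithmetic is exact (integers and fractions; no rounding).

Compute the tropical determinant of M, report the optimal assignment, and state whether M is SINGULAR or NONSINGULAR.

σ = (1, 2, 3, 4): 20 + 26 + 8 + (-7) = 47
σ = (1, 2, 4, 3): 20 + 26 + 13 + 12 = 71
σ = (1, 3, 2, 4): 20 + 6 + 6 + (-7) = 25
σ = (1, 3, 4, 2): 20 + 6 + 13 + 28 = 67
σ = (1, 4, 2, 3): 20 + 21 + 6 + 12 = 59
σ = (1, 4, 3, 2): 20 + 21 + 8 + 28 = 77
σ = (2, 1, 3, 4): (-1) + 14 + 8 + (-7) = 14
σ = (2, 1, 4, 3): (-1) + 14 + 13 + 12 = 38
σ = (2, 3, 1, 4): (-1) + 6 + 2 + (-7) = 0
σ = (2, 3, 4, 1): (-1) + 6 + 13 + 18 = 36
σ = (2, 4, 1, 3): (-1) + 21 + 2 + 12 = 34
σ = (2, 4, 3, 1): (-1) + 21 + 8 + 18 = 46
σ = (3, 1, 2, 4): 30 + 14 + 6 + (-7) = 43
σ = (3, 1, 4, 2): 30 + 14 + 13 + 28 = 85
σ = (3, 2, 1, 4): 30 + 26 + 2 + (-7) = 51
σ = (3, 2, 4, 1): 30 + 26 + 13 + 18 = 87
σ = (3, 4, 1, 2): 30 + 21 + 2 + 28 = 81
σ = (3, 4, 2, 1): 30 + 21 + 6 + 18 = 75
σ = (4, 1, 2, 3): 28 + 14 + 6 + 12 = 60
σ = (4, 1, 3, 2): 28 + 14 + 8 + 28 = 78
σ = (4, 2, 1, 3): 28 + 26 + 2 + 12 = 68
σ = (4, 2, 3, 1): 28 + 26 + 8 + 18 = 80
σ = (4, 3, 1, 2): 28 + 6 + 2 + 28 = 64
σ = (4, 3, 2, 1): 28 + 6 + 6 + 18 = 58
Optimal value attained by: σ = (2, 3, 1, 4).
Answer: det⊕(M) = 0; verdict: NONSINGULAR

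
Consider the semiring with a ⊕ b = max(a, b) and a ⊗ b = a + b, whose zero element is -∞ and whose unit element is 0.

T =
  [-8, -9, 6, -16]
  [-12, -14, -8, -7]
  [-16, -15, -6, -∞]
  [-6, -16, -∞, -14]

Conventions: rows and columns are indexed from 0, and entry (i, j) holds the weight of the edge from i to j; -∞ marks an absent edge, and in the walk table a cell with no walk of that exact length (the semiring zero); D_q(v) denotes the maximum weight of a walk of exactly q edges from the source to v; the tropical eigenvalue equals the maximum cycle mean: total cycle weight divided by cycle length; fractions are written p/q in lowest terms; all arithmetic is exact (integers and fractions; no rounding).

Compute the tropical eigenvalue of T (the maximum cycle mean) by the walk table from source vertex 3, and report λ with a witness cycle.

q=0: [-∞, -∞, -∞, 0]
q=1: [-6, -16, -∞, -14]
q=2: [-14, -15, 0, -22]
q=3: [-16, -15, -6, -22]
q=4: [-22, -21, -10, -22]
Optimal cycle mean attained by: cycle 0->2->0, total 6 + (-16), length 2.
Answer: λ = -5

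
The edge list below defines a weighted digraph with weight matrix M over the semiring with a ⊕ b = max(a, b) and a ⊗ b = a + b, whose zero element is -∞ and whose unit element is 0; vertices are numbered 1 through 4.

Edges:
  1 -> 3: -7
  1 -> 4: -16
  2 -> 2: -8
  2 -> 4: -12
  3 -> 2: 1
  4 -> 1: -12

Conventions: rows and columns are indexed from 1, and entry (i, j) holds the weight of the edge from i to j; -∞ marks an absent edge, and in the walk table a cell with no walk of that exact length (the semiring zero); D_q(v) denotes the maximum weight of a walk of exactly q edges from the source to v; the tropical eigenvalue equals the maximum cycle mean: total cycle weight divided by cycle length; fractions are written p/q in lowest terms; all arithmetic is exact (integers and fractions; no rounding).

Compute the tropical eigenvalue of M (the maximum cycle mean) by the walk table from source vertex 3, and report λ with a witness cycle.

q=0: [-∞, -∞, 0, -∞]
q=1: [-∞, 1, -∞, -∞]
q=2: [-∞, -7, -∞, -11]
q=3: [-23, -15, -∞, -19]
q=4: [-31, -23, -30, -27]
Optimal cycle mean attained by: cycle 1->3->2->4->1, total (-7) + 1 + (-12) + (-12), length 4.
Answer: λ = -15/2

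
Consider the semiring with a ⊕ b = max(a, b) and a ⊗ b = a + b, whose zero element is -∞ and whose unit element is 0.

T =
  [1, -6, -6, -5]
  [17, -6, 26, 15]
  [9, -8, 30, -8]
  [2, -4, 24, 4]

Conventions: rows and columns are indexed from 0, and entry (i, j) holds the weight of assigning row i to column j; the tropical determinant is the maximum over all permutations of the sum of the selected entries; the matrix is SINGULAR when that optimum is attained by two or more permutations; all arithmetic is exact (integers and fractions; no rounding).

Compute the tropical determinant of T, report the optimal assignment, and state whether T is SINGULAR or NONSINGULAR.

σ = (0, 1, 2, 3): 1 + (-6) + 30 + 4 = 29
σ = (0, 1, 3, 2): 1 + (-6) + (-8) + 24 = 11
σ = (0, 2, 1, 3): 1 + 26 + (-8) + 4 = 23
σ = (0, 2, 3, 1): 1 + 26 + (-8) + (-4) = 15
σ = (0, 3, 1, 2): 1 + 15 + (-8) + 24 = 32
σ = (0, 3, 2, 1): 1 + 15 + 30 + (-4) = 42
σ = (1, 0, 2, 3): (-6) + 17 + 30 + 4 = 45
σ = (1, 0, 3, 2): (-6) + 17 + (-8) + 24 = 27
σ = (1, 2, 0, 3): (-6) + 26 + 9 + 4 = 33
σ = (1, 2, 3, 0): (-6) + 26 + (-8) + 2 = 14
σ = (1, 3, 0, 2): (-6) + 15 + 9 + 24 = 42
σ = (1, 3, 2, 0): (-6) + 15 + 30 + 2 = 41
σ = (2, 0, 1, 3): (-6) + 17 + (-8) + 4 = 7
σ = (2, 0, 3, 1): (-6) + 17 + (-8) + (-4) = -1
σ = (2, 1, 0, 3): (-6) + (-6) + 9 + 4 = 1
σ = (2, 1, 3, 0): (-6) + (-6) + (-8) + 2 = -18
σ = (2, 3, 0, 1): (-6) + 15 + 9 + (-4) = 14
σ = (2, 3, 1, 0): (-6) + 15 + (-8) + 2 = 3
σ = (3, 0, 1, 2): (-5) + 17 + (-8) + 24 = 28
σ = (3, 0, 2, 1): (-5) + 17 + 30 + (-4) = 38
σ = (3, 1, 0, 2): (-5) + (-6) + 9 + 24 = 22
σ = (3, 1, 2, 0): (-5) + (-6) + 30 + 2 = 21
σ = (3, 2, 0, 1): (-5) + 26 + 9 + (-4) = 26
σ = (3, 2, 1, 0): (-5) + 26 + (-8) + 2 = 15
Optimal value attained by: σ = (1, 0, 2, 3).
Answer: det⊕(T) = 45; verdict: NONSINGULAR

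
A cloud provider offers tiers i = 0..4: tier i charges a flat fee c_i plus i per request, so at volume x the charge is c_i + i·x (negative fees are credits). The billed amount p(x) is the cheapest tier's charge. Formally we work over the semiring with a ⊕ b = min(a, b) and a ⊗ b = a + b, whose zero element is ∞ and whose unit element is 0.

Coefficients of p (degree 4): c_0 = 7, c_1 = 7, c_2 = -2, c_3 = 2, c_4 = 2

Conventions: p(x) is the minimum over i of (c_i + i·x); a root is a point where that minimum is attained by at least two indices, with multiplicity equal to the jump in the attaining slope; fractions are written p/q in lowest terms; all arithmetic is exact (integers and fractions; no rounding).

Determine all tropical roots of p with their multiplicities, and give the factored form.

hull edge (i=0, c=7) to (i=2, c=-2): slope -9/2, span 2
hull edge (i=2, c=-2) to (i=4, c=2): slope 2, span 2
Factored form: p(x) = 2 ⊗ (x ⊕ (-2)) ⊗ (x ⊕ (-2)) ⊗ (x ⊕ 9/2) ⊗ (x ⊕ 9/2)
Answer: roots = -2 (mult 2), 9/2 (mult 2)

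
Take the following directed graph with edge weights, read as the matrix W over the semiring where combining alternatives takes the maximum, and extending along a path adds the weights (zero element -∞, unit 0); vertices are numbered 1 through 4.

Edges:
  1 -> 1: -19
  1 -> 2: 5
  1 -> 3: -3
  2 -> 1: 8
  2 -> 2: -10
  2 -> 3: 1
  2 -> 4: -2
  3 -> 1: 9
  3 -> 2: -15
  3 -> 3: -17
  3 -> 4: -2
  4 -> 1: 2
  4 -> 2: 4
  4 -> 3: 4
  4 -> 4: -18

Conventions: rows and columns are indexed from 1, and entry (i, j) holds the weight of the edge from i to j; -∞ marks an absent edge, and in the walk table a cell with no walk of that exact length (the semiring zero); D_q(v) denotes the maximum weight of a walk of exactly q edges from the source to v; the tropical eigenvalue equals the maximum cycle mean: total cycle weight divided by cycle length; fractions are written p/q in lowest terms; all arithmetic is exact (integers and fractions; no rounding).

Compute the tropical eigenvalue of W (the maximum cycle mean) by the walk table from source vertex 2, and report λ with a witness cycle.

q=0: [-∞, 0, -∞, -∞]
q=1: [8, -10, 1, -2]
q=2: [10, 13, 5, -1]
q=3: [21, 15, 14, 11]
q=4: [23, 26, 18, 13]
Optimal cycle mean attained by: cycle 1->2->1, total 5 + 8, length 2.
Answer: λ = 13/2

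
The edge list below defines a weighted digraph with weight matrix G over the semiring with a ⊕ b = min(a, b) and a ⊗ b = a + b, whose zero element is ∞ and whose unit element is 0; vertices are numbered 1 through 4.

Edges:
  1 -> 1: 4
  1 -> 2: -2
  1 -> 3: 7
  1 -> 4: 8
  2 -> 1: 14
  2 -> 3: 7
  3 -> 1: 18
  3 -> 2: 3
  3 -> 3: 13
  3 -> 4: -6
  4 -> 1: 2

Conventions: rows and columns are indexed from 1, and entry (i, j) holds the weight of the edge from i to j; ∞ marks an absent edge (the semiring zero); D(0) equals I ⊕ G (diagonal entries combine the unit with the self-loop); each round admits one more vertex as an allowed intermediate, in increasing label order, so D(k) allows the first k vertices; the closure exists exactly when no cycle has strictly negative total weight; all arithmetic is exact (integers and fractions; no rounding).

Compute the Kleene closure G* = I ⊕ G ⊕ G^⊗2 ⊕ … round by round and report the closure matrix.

D(0):
  [0, -2, 7, 8]
  [14, 0, 7, ∞]
  [18, 3, 0, -6]
  [2, ∞, ∞, 0]
D(1):
  [0, -2, 7, 8]
  [14, 0, 7, 22]
  [18, 3, 0, -6]
  [2, 0, 9, 0]
D(2):
  [0, -2, 5, 8]
  [14, 0, 7, 22]
  [17, 3, 0, -6]
  [2, 0, 7, 0]
D(3):
  [0, -2, 5, -1]
  [14, 0, 7, 1]
  [17, 3, 0, -6]
  [2, 0, 7, 0]
D(4):
  [0, -2, 5, -1]
  [3, 0, 7, 1]
  [-4, -6, 0, -6]
  [2, 0, 7, 0]
Answer: G* = [[0, -2, 5, -1], [3, 0, 7, 1], [-4, -6, 0, -6], [2, 0, 7, 0]]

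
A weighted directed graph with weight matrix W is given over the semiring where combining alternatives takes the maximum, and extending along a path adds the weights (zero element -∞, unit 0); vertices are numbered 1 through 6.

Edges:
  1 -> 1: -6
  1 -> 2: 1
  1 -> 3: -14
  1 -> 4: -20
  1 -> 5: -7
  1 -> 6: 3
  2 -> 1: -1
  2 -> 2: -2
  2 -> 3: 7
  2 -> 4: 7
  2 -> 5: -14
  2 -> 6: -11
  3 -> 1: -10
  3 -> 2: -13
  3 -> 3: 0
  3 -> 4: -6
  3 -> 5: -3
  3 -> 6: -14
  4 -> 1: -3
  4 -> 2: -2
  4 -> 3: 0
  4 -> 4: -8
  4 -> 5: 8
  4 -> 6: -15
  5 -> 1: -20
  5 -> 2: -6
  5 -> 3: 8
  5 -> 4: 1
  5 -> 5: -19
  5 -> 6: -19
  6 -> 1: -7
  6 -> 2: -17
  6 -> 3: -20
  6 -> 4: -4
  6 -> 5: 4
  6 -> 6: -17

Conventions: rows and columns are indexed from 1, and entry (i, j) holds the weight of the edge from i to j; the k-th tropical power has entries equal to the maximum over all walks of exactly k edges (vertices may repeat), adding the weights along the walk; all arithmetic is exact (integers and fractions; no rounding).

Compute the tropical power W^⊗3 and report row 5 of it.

W^⊗2:
  [0, -1, 8, 8, 7, -3]
  [4, 5, 7, 5, 15, 2]
  [-9, -8, 5, -2, 2, -7]
  [-3, 2, 16, 9, 0, 0]
  [-2, -1, 8, 2, 9, -6]
  [-7, -2, 12, 5, 4, -4]
W^⊗3:
  [5, 6, 15, 8, 16, 3]
  [4, 9, 23, 16, 13, 7]
  [-5, -4, 10, 3, 6, -6]
  [6, 7, 16, 10, 17, 2]
  [-1, 3, 17, 10, 10, 1]
  [2, 3, 12, 6, 13, -2]
Answer: row 5 of W^⊗3 = [-1, 3, 17, 10, 10, 1]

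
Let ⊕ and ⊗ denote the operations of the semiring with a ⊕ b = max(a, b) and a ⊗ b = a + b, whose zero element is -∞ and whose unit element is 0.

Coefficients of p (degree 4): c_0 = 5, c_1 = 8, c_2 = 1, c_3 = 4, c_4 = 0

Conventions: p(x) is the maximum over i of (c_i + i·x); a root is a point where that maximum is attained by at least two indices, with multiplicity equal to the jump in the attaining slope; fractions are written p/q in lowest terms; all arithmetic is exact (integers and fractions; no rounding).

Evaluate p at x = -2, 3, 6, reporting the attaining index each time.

p(-2) = max(5+0·(-2)=5, 8+1·(-2)=6, 1+2·(-2)=-3, 4+3·(-2)=-2, 0+4·(-2)=-8) = 6 (attained by i=1)
p(3) = max(5+0·3=5, 8+1·3=11, 1+2·3=7, 4+3·3=13, 0+4·3=12) = 13 (attained by i=3)
p(6) = max(5+0·6=5, 8+1·6=14, 1+2·6=13, 4+3·6=22, 0+4·6=24) = 24 (attained by i=4)
Answer: p(-2) = 6; p(3) = 13; p(6) = 24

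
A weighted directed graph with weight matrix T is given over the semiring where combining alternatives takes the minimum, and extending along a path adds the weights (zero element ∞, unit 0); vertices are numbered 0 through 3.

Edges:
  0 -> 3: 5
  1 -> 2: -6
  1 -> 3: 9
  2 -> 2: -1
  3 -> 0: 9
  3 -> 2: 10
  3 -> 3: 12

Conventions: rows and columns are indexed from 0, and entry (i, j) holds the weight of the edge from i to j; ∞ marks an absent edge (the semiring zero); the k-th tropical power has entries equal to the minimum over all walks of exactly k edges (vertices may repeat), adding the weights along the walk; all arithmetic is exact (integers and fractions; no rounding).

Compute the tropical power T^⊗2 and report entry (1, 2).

T^⊗2:
  [14, ∞, 15, 17]
  [18, ∞, -7, 21]
  [∞, ∞, -2, ∞]
  [21, ∞, 9, 14]
Key observation: the optimum is the walk 1->2->2, with weight (-6) + (-1) = -7.
Optimal value attained by: walk 1->2->2.
Answer: (T^⊗2)[1][2] = -7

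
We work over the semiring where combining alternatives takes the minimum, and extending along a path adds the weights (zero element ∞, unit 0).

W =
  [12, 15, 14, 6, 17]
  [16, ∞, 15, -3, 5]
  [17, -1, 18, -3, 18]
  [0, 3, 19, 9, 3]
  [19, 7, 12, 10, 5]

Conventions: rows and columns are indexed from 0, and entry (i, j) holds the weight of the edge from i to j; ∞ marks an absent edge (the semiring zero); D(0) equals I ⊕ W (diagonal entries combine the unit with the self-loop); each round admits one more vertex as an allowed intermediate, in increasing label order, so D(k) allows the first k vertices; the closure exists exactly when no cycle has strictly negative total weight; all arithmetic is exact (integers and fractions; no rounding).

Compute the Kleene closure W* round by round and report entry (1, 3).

D(0):
  [0, 15, 14, 6, 17]
  [16, 0, 15, -3, 5]
  [17, -1, 0, -3, 18]
  [0, 3, 19, 0, 3]
  [19, 7, 12, 10, 0]
D(1):
  [0, 15, 14, 6, 17]
  [16, 0, 15, -3, 5]
  [17, -1, 0, -3, 18]
  [0, 3, 14, 0, 3]
  [19, 7, 12, 10, 0]
D(2):
  [0, 15, 14, 6, 17]
  [16, 0, 15, -3, 5]
  [15, -1, 0, -4, 4]
  [0, 3, 14, 0, 3]
  [19, 7, 12, 4, 0]
D(3):
  [0, 13, 14, 6, 17]
  [16, 0, 15, -3, 5]
  [15, -1, 0, -4, 4]
  [0, 3, 14, 0, 3]
  [19, 7, 12, 4, 0]
D(4):
  [0, 9, 14, 6, 9]
  [-3, 0, 11, -3, 0]
  [-4, -1, 0, -4, -1]
  [0, 3, 14, 0, 3]
  [4, 7, 12, 4, 0]
D(5):
  [0, 9, 14, 6, 9]
  [-3, 0, 11, -3, 0]
  [-4, -1, 0, -4, -1]
  [0, 3, 14, 0, 3]
  [4, 7, 12, 4, 0]
Answer: W*[1][3] = -3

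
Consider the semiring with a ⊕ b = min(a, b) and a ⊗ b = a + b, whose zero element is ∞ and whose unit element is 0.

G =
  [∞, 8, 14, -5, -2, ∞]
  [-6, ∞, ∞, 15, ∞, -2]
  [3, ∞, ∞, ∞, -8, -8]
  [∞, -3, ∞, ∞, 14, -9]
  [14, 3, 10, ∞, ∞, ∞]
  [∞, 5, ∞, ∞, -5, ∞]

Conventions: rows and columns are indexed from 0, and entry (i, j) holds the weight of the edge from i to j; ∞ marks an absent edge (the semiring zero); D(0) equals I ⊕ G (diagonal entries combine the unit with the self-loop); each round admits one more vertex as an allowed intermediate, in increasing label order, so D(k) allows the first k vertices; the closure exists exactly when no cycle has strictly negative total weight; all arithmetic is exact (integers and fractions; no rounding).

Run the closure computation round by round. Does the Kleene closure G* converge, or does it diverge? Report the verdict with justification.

D(0):
  [0, 8, 14, -5, -2, ∞]
  [-6, 0, ∞, 15, ∞, -2]
  [3, ∞, 0, ∞, -8, -8]
  [∞, -3, ∞, 0, 14, -9]
  [14, 3, 10, ∞, 0, ∞]
  [∞, 5, ∞, ∞, -5, 0]
D(1):
  [0, 8, 14, -5, -2, ∞]
  [-6, 0, 8, -11, -8, -2]
  [3, 11, 0, -2, -8, -8]
  [∞, -3, ∞, 0, 14, -9]
  [14, 3, 10, 9, 0, ∞]
  [∞, 5, ∞, ∞, -5, 0]
Detection: at round 2, diagonal entry (3, 3) turns strictly negative.
Key observation: the cycle 3->1->0->3 has total weight (-3) + (-6) + (-5), which is strictly negative.
Answer: DIVERGES — negative cycle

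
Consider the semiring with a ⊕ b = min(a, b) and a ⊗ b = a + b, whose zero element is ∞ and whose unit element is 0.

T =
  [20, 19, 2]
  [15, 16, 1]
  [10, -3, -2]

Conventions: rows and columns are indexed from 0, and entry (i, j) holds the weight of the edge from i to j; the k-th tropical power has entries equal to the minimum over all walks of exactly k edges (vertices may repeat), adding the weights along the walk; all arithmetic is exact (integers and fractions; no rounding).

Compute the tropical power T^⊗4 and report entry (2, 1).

T^⊗2:
  [12, -1, 0]
  [11, -2, -1]
  [8, -5, -4]
T^⊗3:
  [10, -3, -2]
  [9, -4, -3]
  [6, -7, -6]
T^⊗4:
  [8, -5, -4]
  [7, -6, -5]
  [4, -9, -8]
Key observation: the optimum is the walk 2->2->2->2->1, with weight (-2) + (-2) + (-2) + (-3) = -9.
Optimal value attained by: walk 2->2->2->2->1.
Answer: (T^⊗4)[2][1] = -9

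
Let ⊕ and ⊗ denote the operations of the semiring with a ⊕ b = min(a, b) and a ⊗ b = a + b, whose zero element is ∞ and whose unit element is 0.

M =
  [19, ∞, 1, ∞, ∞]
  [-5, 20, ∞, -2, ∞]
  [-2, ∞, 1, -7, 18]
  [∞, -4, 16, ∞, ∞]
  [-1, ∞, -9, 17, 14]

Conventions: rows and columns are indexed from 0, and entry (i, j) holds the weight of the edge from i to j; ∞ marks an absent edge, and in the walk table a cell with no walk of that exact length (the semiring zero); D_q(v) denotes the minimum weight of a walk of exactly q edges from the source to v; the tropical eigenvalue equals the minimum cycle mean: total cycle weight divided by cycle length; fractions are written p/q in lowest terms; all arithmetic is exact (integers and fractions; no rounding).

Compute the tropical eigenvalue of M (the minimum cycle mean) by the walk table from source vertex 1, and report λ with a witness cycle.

q=0: [∞, 0, ∞, ∞, ∞]
q=1: [-5, 20, ∞, -2, ∞]
q=2: [14, -6, -4, 18, ∞]
q=3: [-11, 14, -3, -11, 14]
q=4: [-5, -15, -10, -10, 15]
q=5: [-20, -14, -9, -17, 8]
Optimal cycle mean attained by: cycle 0->2->3->1->0, total 1 + (-7) + (-4) + (-5), length 4.
Answer: λ = -15/4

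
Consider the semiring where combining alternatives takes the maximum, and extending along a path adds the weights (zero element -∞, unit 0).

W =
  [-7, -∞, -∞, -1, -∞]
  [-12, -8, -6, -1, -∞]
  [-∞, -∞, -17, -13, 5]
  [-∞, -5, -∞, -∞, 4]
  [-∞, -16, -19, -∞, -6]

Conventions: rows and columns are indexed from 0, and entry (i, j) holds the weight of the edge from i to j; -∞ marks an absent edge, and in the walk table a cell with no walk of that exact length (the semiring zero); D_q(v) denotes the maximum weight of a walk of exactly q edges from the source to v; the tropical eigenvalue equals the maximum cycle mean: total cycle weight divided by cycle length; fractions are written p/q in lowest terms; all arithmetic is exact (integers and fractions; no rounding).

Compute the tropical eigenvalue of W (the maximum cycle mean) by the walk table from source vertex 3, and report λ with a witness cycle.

q=0: [-∞, -∞, -∞, 0, -∞]
q=1: [-∞, -5, -∞, -∞, 4]
q=2: [-17, -12, -11, -6, -2]
q=3: [-24, -11, -18, -13, -2]
q=4: [-23, -18, -17, -12, -8]
q=5: [-30, -17, -24, -19, -8]
Optimal cycle mean attained by: cycle 1->3->1, total (-1) + (-5), length 2.
Answer: λ = -3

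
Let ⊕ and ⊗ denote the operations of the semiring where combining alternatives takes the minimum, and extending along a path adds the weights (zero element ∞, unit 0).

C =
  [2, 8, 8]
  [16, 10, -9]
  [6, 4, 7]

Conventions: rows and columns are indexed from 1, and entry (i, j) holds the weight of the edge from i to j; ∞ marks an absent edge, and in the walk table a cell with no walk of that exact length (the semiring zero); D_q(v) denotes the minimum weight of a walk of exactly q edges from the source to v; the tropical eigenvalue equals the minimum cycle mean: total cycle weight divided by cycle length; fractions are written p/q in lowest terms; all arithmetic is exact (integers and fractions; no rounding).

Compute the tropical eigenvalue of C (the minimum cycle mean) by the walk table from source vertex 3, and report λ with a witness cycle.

q=0: [∞, ∞, 0]
q=1: [6, 4, 7]
q=2: [8, 11, -5]
q=3: [1, -1, 2]
Optimal cycle mean attained by: cycle 2->3->2, total (-9) + 4, length 2.
Answer: λ = -5/2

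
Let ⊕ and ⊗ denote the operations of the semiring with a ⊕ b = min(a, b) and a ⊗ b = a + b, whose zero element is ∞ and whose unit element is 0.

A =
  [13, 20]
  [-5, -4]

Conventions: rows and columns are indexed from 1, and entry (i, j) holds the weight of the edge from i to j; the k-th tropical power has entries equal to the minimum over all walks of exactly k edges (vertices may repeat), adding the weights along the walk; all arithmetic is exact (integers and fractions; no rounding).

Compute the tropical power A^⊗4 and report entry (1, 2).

A^⊗2:
  [15, 16]
  [-9, -8]
A^⊗3:
  [11, 12]
  [-13, -12]
A^⊗4:
  [7, 8]
  [-17, -16]
Key observation: the optimum is the walk 1->2->2->2->2, with weight 20 + (-4) + (-4) + (-4) = 8.
Optimal value attained by: walk 1->2->2->2->2.
Answer: (A^⊗4)[1][2] = 8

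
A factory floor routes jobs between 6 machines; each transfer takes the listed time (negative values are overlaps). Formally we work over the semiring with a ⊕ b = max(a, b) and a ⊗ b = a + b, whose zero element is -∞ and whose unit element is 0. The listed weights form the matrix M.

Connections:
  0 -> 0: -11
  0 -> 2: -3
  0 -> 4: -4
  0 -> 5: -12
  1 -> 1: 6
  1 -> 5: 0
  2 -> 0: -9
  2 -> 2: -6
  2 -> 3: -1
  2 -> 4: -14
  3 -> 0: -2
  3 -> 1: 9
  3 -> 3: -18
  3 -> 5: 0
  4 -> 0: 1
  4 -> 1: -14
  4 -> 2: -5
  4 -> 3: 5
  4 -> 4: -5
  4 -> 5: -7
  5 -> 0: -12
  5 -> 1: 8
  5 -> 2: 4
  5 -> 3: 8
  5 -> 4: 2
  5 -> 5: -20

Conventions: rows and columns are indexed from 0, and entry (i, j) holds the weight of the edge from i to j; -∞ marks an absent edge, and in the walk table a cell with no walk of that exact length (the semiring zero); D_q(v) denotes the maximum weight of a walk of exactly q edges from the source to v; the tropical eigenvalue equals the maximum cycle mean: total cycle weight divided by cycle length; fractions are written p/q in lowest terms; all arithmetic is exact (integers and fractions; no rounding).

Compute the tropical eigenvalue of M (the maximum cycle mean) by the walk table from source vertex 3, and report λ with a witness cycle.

q=0: [-∞, -∞, -∞, 0, -∞, -∞]
q=1: [-2, 9, -∞, -18, -∞, 0]
q=2: [-12, 15, 4, 8, 2, 9]
q=3: [6, 21, 13, 17, 11, 15]
q=4: [15, 27, 19, 23, 17, 21]
q=5: [21, 33, 25, 29, 23, 27]
q=6: [27, 39, 31, 35, 29, 33]
Optimal cycle mean attained by: cycle 1->1, total 6, length 1.
Answer: λ = 6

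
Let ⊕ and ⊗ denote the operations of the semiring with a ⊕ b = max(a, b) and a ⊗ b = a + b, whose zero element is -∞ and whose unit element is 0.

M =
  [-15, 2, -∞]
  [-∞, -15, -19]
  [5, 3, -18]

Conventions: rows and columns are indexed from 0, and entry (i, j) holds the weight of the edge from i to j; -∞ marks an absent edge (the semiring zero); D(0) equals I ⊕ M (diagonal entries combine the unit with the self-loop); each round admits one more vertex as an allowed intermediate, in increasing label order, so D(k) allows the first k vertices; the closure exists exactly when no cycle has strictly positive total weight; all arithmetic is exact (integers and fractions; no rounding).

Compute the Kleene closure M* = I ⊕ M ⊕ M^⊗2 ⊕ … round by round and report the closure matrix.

D(0):
  [0, 2, -∞]
  [-∞, 0, -19]
  [5, 3, 0]
D(1):
  [0, 2, -∞]
  [-∞, 0, -19]
  [5, 7, 0]
D(2):
  [0, 2, -17]
  [-∞, 0, -19]
  [5, 7, 0]
D(3):
  [0, 2, -17]
  [-14, 0, -19]
  [5, 7, 0]
Answer: M* = [[0, 2, -17], [-14, 0, -19], [5, 7, 0]]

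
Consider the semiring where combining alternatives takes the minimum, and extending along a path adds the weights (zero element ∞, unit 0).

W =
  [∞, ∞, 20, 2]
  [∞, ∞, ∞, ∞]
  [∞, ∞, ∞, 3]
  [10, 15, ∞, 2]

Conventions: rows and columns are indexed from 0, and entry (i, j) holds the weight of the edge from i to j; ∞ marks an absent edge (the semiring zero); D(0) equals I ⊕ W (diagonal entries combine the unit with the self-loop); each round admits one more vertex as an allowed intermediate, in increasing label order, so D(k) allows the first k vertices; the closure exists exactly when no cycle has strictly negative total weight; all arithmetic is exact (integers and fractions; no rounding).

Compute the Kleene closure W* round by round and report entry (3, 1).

D(0):
  [0, ∞, 20, 2]
  [∞, 0, ∞, ∞]
  [∞, ∞, 0, 3]
  [10, 15, ∞, 0]
D(1):
  [0, ∞, 20, 2]
  [∞, 0, ∞, ∞]
  [∞, ∞, 0, 3]
  [10, 15, 30, 0]
D(2):
  [0, ∞, 20, 2]
  [∞, 0, ∞, ∞]
  [∞, ∞, 0, 3]
  [10, 15, 30, 0]
D(3):
  [0, ∞, 20, 2]
  [∞, 0, ∞, ∞]
  [∞, ∞, 0, 3]
  [10, 15, 30, 0]
D(4):
  [0, 17, 20, 2]
  [∞, 0, ∞, ∞]
  [13, 18, 0, 3]
  [10, 15, 30, 0]
Answer: W*[3][1] = 15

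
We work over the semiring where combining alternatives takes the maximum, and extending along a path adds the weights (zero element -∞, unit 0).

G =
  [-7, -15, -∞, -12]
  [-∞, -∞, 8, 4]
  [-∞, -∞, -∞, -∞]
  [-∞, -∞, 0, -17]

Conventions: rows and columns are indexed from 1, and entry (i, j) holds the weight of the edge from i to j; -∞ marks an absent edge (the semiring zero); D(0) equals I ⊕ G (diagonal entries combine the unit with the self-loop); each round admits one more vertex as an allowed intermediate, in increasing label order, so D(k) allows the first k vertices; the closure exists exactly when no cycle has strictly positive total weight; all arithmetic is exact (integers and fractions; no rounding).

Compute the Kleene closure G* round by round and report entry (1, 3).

D(0):
  [0, -15, -∞, -12]
  [-∞, 0, 8, 4]
  [-∞, -∞, 0, -∞]
  [-∞, -∞, 0, 0]
D(1):
  [0, -15, -∞, -12]
  [-∞, 0, 8, 4]
  [-∞, -∞, 0, -∞]
  [-∞, -∞, 0, 0]
D(2):
  [0, -15, -7, -11]
  [-∞, 0, 8, 4]
  [-∞, -∞, 0, -∞]
  [-∞, -∞, 0, 0]
D(3):
  [0, -15, -7, -11]
  [-∞, 0, 8, 4]
  [-∞, -∞, 0, -∞]
  [-∞, -∞, 0, 0]
D(4):
  [0, -15, -7, -11]
  [-∞, 0, 8, 4]
  [-∞, -∞, 0, -∞]
  [-∞, -∞, 0, 0]
Answer: G*[1][3] = -7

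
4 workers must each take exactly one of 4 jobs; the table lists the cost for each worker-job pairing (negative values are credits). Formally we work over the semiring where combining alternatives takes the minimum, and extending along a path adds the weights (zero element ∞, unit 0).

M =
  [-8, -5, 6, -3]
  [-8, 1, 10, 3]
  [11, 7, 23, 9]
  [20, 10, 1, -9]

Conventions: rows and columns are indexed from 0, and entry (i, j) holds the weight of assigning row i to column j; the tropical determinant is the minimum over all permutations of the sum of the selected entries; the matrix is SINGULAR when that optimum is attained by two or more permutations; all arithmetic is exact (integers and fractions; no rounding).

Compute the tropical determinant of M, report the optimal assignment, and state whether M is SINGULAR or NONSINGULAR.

σ = (0, 1, 2, 3): (-8) + 1 + 23 + (-9) = 7
σ = (0, 1, 3, 2): (-8) + 1 + 9 + 1 = 3
σ = (0, 2, 1, 3): (-8) + 10 + 7 + (-9) = 0
σ = (0, 2, 3, 1): (-8) + 10 + 9 + 10 = 21
σ = (0, 3, 1, 2): (-8) + 3 + 7 + 1 = 3
σ = (0, 3, 2, 1): (-8) + 3 + 23 + 10 = 28
σ = (1, 0, 2, 3): (-5) + (-8) + 23 + (-9) = 1
σ = (1, 0, 3, 2): (-5) + (-8) + 9 + 1 = -3
σ = (1, 2, 0, 3): (-5) + 10 + 11 + (-9) = 7
σ = (1, 2, 3, 0): (-5) + 10 + 9 + 20 = 34
σ = (1, 3, 0, 2): (-5) + 3 + 11 + 1 = 10
σ = (1, 3, 2, 0): (-5) + 3 + 23 + 20 = 41
σ = (2, 0, 1, 3): 6 + (-8) + 7 + (-9) = -4
σ = (2, 0, 3, 1): 6 + (-8) + 9 + 10 = 17
σ = (2, 1, 0, 3): 6 + 1 + 11 + (-9) = 9
σ = (2, 1, 3, 0): 6 + 1 + 9 + 20 = 36
σ = (2, 3, 0, 1): 6 + 3 + 11 + 10 = 30
σ = (2, 3, 1, 0): 6 + 3 + 7 + 20 = 36
σ = (3, 0, 1, 2): (-3) + (-8) + 7 + 1 = -3
σ = (3, 0, 2, 1): (-3) + (-8) + 23 + 10 = 22
σ = (3, 1, 0, 2): (-3) + 1 + 11 + 1 = 10
σ = (3, 1, 2, 0): (-3) + 1 + 23 + 20 = 41
σ = (3, 2, 0, 1): (-3) + 10 + 11 + 10 = 28
σ = (3, 2, 1, 0): (-3) + 10 + 7 + 20 = 34
Optimal value attained by: σ = (2, 0, 1, 3).
Answer: det⊕(M) = -4; verdict: NONSINGULAR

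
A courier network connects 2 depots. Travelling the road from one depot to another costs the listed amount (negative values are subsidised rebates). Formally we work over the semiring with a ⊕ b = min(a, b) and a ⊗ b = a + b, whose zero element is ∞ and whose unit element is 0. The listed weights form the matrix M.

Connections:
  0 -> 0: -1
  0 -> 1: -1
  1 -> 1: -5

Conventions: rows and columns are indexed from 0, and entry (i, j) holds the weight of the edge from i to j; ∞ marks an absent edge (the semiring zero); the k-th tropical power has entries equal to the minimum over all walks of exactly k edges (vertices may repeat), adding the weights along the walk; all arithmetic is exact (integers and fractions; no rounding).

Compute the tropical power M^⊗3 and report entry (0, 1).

M^⊗2:
  [-2, -6]
  [∞, -10]
M^⊗3:
  [-3, -11]
  [∞, -15]
Key observation: the optimum is the walk 0->1->1->1, with weight (-1) + (-5) + (-5) = -11.
Optimal value attained by: walk 0->1->1->1.
Answer: (M^⊗3)[0][1] = -11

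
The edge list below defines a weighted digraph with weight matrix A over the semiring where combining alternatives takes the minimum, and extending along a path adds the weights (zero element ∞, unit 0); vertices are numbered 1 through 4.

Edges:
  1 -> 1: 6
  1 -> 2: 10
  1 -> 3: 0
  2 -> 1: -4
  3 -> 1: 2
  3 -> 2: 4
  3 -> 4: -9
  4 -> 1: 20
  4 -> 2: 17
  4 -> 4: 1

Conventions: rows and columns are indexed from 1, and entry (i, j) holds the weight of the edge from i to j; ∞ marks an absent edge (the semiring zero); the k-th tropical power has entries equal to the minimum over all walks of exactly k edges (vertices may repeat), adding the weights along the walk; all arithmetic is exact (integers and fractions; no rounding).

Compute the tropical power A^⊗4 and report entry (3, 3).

A^⊗2:
  [2, 4, 6, -9]
  [2, 6, -4, ∞]
  [0, 8, 2, -8]
  [13, 18, 20, 2]
A^⊗3:
  [0, 8, 2, -8]
  [-2, 0, 2, -13]
  [4, 6, 0, -7]
  [14, 19, 13, 3]
A^⊗4:
  [4, 6, 0, -7]
  [-4, 4, -2, -12]
  [2, 4, 4, -9]
  [15, 17, 14, 4]
Key observation: the optimum is the walk 3->1->3->1->3, with weight 2 + 0 + 2 + 0 = 4.
Optimal value attained by: walk 3->1->3->1->3.
Answer: (A^⊗4)[3][3] = 4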